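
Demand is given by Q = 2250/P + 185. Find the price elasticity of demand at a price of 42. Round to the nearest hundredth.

-0.22

At P = 42, Q = 238.5714.
dQ/dP = −2250/P² = −1.2755.
Point elasticity E = (dQ/dP)·(P/Q) = -1.2755 × 42/238.5714 ≈ -0.22.
|E| < 1, so demand is inelastic at this price.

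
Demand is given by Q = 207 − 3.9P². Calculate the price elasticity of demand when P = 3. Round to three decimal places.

At P = 3, Q = 171.9.
dQ/dP = −2·3.9·P = −23.4.
Point elasticity E = (dQ/dP)·(P/Q) = -23.4 × 3/171.9 ≈ -0.408.
|E| < 1, so demand is inelastic at this price.

-0.408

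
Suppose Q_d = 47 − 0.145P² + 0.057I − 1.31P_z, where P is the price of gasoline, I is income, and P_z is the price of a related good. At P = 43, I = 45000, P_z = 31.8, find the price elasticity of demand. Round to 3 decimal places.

-0.233

First evaluate Q_d: 47 − 0.145(43)² + 0.057(45000) − 1.31(31.8) = 47 − 268.105 + 2565 − 41.658 = 2302.237.
∂Q_d/∂P = −2·0.145·P = -12.47, so E_p = -12.47·(43/2302.237) ≈ -0.233.
|E_p| < 1: demand is inelastic.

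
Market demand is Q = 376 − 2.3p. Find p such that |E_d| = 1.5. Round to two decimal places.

98.09

Set −bp/(a − bp) = −1.5 ⇒ bp = 1.5(a − bp) ⇒ bp(1+1.5) = 1.5·a.
p = 1.5·376/(2.3·2.5) ≈ 98.09.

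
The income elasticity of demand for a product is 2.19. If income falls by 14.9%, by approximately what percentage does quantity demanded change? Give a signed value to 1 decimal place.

-32.6

%ΔQ ≈ E × %ΔI = (2.19) × (-14.9%) ≈ -32.6%.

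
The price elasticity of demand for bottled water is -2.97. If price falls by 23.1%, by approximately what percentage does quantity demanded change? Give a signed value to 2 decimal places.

68.61

%ΔQ ≈ E × %ΔP = (-2.97) × (-23.1%) ≈ 68.61%.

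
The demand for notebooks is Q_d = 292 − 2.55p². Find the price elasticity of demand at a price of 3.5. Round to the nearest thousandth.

-0.240

At p = 3.5, Q_d = 260.7625.
dQ_d/dp = −2·2.55·p = −17.85.
Point elasticity E = (dQ_d/dp)·(p/Q_d) = -17.85 × 3.5/260.7625 ≈ -0.240.
|E| < 1, so demand is inelastic at this price.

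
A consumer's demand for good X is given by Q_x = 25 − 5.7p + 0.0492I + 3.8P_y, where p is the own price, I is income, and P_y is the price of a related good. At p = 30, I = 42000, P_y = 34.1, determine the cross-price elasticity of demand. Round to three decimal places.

At the given point, Q_x = 25 − 5.7(30) + 0.0492(42000) + 3.8(34.1) = 25 − 171 + 2066.4 + 129.58 = 2049.98.
∂Q_x/∂P_y = +3.8, so E_xy = 3.8·(34.1/2049.98) ≈ 0.063.
E_xy > 0: the goods are substitutes.

0.063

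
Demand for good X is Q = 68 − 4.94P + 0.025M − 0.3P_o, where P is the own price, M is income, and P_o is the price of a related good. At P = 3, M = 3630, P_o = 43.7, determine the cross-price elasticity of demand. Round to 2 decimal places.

-0.10

Substituting, Q = 68 − 4.94(3) + 0.025(3630) − 0.3(43.7) = 68 − 14.82 + 90.75 − 13.11 = 130.82.
∂Q/∂P_o = −0.3, so E_xy = -0.3·(43.7/130.82) ≈ -0.10.
E_xy < 0: the goods are complements.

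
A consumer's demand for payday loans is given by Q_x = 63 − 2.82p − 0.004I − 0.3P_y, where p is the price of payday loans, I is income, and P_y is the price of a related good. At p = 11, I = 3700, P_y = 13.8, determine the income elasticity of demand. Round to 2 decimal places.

-1.13

Substituting, Q_x = 63 − 2.82(11) − 0.004(3700) − 0.3(13.8) = 63 − 31.02 − 14.8 − 4.14 = 13.04.
∂Q_x/∂I = −0.004, so E_I = -0.004·(3700/13.04) ≈ -1.13.
E_I < 0: inferior good.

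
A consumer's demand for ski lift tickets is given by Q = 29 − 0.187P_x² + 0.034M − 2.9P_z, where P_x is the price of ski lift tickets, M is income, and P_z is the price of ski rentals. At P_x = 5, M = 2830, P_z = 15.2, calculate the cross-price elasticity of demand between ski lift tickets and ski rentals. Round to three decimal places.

-0.576

Substituting, Q = 29 − 0.187(5)² + 0.034(2830) − 2.9(15.2) = 29 − 4.675 + 96.22 − 44.08 = 76.465.
∂Q/∂P_z = −2.9, so E_xy = -2.9·(15.2/76.465) ≈ -0.576.
E_xy < 0: the goods are complements.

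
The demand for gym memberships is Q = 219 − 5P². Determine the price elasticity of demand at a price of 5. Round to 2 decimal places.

At P = 5, Q = 94.
dQ/dP = −2·5·P = −50.
Point elasticity E = (dQ/dP)·(P/Q) = -50 × 5/94 ≈ -2.66.
|E| > 1, so demand is elastic at this price.

-2.66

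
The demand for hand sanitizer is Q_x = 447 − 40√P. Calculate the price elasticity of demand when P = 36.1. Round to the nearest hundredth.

At P = 36.1, Q_x = 206.6669.
dQ_x/dP = −40/(2√P) = −40/(2·6.0083).
Point elasticity E = (dQ_x/dP)·(P/Q_x) = -3.3287 × 36.1/206.6669 ≈ -0.58.
|E| < 1, so demand is inelastic at this price.

-0.58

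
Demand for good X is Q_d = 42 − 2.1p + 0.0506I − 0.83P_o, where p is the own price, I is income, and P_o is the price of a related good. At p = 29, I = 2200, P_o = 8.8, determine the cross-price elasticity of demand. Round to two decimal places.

-0.09

At the given point, Q_d = 42 − 2.1(29) + 0.0506(2200) − 0.83(8.8) = 42 − 60.9 + 111.32 − 7.304 = 85.116.
∂Q_d/∂P_o = −0.83, so E_xy = -0.83·(8.8/85.116) ≈ -0.09.
E_xy < 0: the goods are complements.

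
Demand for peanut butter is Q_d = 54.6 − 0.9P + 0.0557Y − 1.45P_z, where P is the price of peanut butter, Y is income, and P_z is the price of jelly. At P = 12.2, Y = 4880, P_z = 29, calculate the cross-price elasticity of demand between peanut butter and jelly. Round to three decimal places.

-0.154

First evaluate Q_d: 54.6 − 0.9(12.2) + 0.0557(4880) − 1.45(29) = 54.6 − 10.98 + 271.816 − 42.05 = 273.386.
∂Q_d/∂P_z = −1.45, so E_xy = -1.45·(29/273.386) ≈ -0.154.
E_xy < 0: the goods are complements.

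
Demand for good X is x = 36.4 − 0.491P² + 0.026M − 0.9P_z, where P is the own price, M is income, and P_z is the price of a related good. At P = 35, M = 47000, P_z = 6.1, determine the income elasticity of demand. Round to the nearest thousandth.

1.876

First evaluate x: 36.4 − 0.491(35)² + 0.026(47000) − 0.9(6.1) = 36.4 − 601.475 + 1222 − 5.49 = 651.435.
∂x/∂M = +0.026, so E_I = 0.026·(47000/651.435) ≈ 1.876.
E_I > 1: normal good (luxury).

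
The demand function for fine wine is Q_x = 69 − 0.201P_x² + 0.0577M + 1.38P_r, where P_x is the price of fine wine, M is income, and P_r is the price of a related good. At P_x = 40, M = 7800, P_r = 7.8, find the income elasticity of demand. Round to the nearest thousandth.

First evaluate Q_x: 69 − 0.201(40)² + 0.0577(7800) + 1.38(7.8) = 69 − 321.6 + 450.06 + 10.764 = 208.224.
∂Q_x/∂M = +0.0577, so E_I = 0.0577·(7800/208.224) ≈ 2.161.
E_I > 1: normal good (luxury).

2.161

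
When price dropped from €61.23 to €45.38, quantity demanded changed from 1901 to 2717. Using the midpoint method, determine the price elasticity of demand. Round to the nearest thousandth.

-1.189

%ΔQ = (2717 − 1901)/[(1901 + 2717)/2] = 816/2309 ≈ 0.3534.
%ΔP = (45.38 − 61.23)/[(61.23 + 45.38)/2] = -15.85/53.305 ≈ -0.2973.
Arc elasticity E = %ΔQ/%ΔP ≈ 0.3534/-0.2973 ≈ -1.189.
|E| > 1: demand is elastic over this range.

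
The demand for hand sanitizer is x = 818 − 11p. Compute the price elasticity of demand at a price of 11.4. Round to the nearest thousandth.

-0.181

At p = 11.4, x = 692.6.
dx/dp = −11.
Point elasticity E = (dx/dp)·(p/x) = -11 × 11.4/692.6 ≈ -0.181.
|E| < 1, so demand is inelastic at this price.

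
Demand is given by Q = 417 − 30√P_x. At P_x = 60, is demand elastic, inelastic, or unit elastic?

inelastic

At P_x = 60, Q = 184.621.
dQ/dP_x = −30/(2√P_x) = −30/(2·7.746).
Point elasticity E = (dQ/dP_x)·(P_x/Q) = -1.9365 × 60/184.621 ≈ -0.629.
|E| ≈ 0.629 < 1, so demand is inelastic.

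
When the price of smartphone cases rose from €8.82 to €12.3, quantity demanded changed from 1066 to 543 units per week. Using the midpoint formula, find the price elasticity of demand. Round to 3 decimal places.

-1.973

%ΔQ = (543 − 1066)/[(1066 + 543)/2] = -523/804.5 ≈ -0.6501.
%Δp = (12.3 − 8.82)/[(8.82 + 12.3)/2] = 3.48/10.56 ≈ 0.3295.
Arc elasticity E = %ΔQ/%Δp ≈ -0.6501/0.3295 ≈ -1.973.
|E| > 1: demand is elastic over this range.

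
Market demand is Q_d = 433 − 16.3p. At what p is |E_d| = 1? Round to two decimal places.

For linear demand Q_d = a − bp, E = −bp/(a − bp). |E| = 1 ⇒ bp = a − bp ⇒ p = a/(2b).
p = 433/(2·16.3) ≈ 13.28.

13.28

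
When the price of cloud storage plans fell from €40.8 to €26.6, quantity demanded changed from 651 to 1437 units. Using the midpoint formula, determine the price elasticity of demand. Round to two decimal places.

%Δq = (1437 − 651)/[(651 + 1437)/2] = 786/1044 ≈ 0.7529.
%Δp = (26.6 − 40.8)/[(40.8 + 26.6)/2] = -14.2/33.7 ≈ -0.4214.
Arc elasticity E = %Δq/%Δp ≈ 0.7529/-0.4214 ≈ -1.79.
|E| > 1: demand is elastic over this range.

-1.79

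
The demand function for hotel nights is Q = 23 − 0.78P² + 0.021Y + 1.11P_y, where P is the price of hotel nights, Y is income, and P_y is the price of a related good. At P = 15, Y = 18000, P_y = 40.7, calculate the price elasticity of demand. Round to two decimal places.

Evaluating quantity at (P, Y, P_y) gives Q = 23 − 0.78(15)² + 0.021(18000) + 1.11(40.7) = 23 − 175.5 + 378 + 45.177 = 270.677.
∂Q/∂P = −2·0.78·P = -23.4, so E_p = -23.4·(15/270.677) ≈ -1.30.
|E_p| > 1: demand is elastic.

-1.30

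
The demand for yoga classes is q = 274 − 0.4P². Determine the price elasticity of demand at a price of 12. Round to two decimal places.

At P = 12, q = 216.4.
dq/dP = −2·0.4·P = −9.6.
Point elasticity E = (dq/dP)·(P/q) = -9.6 × 12/216.4 ≈ -0.53.
|E| < 1, so demand is inelastic at this price.

-0.53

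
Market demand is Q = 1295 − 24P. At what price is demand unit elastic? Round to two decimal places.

26.98

For linear demand Q = a − bP, E = −bP/(a − bP). |E| = 1 ⇒ bP = a − bP ⇒ P = a/(2b).
P = 1295/(2·24) ≈ 26.98.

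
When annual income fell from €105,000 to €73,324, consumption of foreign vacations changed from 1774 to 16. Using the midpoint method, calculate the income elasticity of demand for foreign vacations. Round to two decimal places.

%ΔQ = (16 − 1774)/[(1774+16)/2] = -1758/895 ≈ -1.9642.
%ΔI = (73,324 − 105,000)/[(105,000+73,324)/2] = -31676/89162 ≈ -0.3553.
E_I = %ΔQ/%ΔI ≈ 5.53.
E_I > 1: normal good (luxury).

5.53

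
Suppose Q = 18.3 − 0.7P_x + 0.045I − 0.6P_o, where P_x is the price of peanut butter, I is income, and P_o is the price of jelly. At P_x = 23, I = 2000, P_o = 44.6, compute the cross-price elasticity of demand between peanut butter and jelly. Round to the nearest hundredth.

Evaluating quantity at (P_x, I, P_o) gives Q = 18.3 − 0.7(23) + 0.045(2000) − 0.6(44.6) = 18.3 − 16.1 + 90 − 26.76 = 65.44.
∂Q/∂P_o = −0.6, so E_xy = -0.6·(44.6/65.44) ≈ -0.41.
E_xy < 0: the goods are complements.

-0.41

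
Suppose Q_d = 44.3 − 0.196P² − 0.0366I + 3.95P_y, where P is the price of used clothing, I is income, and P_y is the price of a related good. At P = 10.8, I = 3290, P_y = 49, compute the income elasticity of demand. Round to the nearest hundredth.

At the given point, Q_d = 44.3 − 0.196(10.8)² − 0.0366(3290) + 3.95(49) = 44.3 − 22.8614 − 120.414 + 193.55 = 94.5746.
∂Q_d/∂I = −0.0366, so E_I = -0.0366·(3290/94.5746) ≈ -1.27.
E_I < 0: inferior good.

-1.27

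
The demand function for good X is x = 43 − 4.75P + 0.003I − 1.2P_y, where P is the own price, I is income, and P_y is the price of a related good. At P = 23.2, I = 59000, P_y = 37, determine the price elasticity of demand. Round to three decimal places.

At the given point, x = 43 − 4.75(23.2) + 0.003(59000) − 1.2(37) = 43 − 110.2 + 177 − 44.4 = 65.4.
∂x/∂P = −4.75, so E_p = (−4.75)·(23.2/65.4) ≈ -1.685.
|E_p| > 1: demand is elastic.

-1.685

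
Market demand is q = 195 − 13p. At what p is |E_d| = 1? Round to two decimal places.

For linear demand q = a − bp, E = −bp/(a − bp). |E| = 1 ⇒ bp = a − bp ⇒ p = a/(2b).
p = 195/(2·13) = 7.50.

7.50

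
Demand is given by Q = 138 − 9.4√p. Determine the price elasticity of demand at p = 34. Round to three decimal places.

-0.329

At p = 34, Q = 83.1891.
dQ/dp = −9.4/(2√p) = −9.4/(2·5.831).
Point elasticity E = (dQ/dp)·(p/Q) = -0.806 × 34/83.1891 ≈ -0.329.
|E| < 1, so demand is inelastic at this price.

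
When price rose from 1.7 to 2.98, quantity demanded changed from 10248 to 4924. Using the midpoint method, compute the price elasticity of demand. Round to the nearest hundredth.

-1.28

%Δq = (4924 − 10248)/[(10248 + 4924)/2] = -5324/7586 ≈ -0.7018.
%ΔP = (2.98 − 1.7)/[(1.7 + 2.98)/2] = 1.28/2.34 ≈ 0.5470.
Arc elasticity E = %Δq/%ΔP ≈ -0.7018/0.5470 ≈ -1.28.
|E| > 1: demand is elastic over this range.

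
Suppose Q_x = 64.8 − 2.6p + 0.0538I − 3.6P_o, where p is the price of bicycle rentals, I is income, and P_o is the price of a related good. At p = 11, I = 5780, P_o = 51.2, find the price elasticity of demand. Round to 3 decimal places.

-0.176

Q_x = 64.8 − 2.6(11) + 0.0538(5780) − 3.6(51.2) = 64.8 − 28.6 + 310.964 − 184.32 = 162.844.
∂Q_x/∂p = −2.6, so E_p = (−2.6)·(11/162.844) ≈ -0.176.
|E_p| < 1: demand is inelastic.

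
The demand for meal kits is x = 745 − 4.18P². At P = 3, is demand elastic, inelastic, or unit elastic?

inelastic

At P = 3, x = 707.38.
dx/dP = −2·4.18·P = −25.08.
Point elasticity E = (dx/dP)·(P/x) = -25.08 × 3/707.38 ≈ -0.106.
|E| ≈ 0.106 < 1, so demand is inelastic.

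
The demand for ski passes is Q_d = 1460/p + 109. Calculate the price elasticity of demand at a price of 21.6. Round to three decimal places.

At p = 21.6, Q_d = 176.5926.
dQ_d/dp = −1460/p² = −3.1293.
Point elasticity E = (dQ_d/dp)·(p/Q_d) = -3.1293 × 21.6/176.5926 ≈ -0.383.
|E| < 1, so demand is inelastic at this price.

-0.383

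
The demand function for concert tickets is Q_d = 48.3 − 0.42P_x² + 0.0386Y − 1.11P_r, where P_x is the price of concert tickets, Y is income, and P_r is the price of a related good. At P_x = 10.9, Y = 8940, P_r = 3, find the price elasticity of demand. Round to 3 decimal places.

-0.293

At the given point, Q_d = 48.3 − 0.42(10.9)² + 0.0386(8940) − 1.11(3) = 48.3 − 49.9002 + 345.084 − 3.33 = 340.1538.
∂Q_d/∂P_x = −2·0.42·P_x = -9.156, so E_p = -9.156·(10.9/340.1538) ≈ -0.293.
|E_p| < 1: demand is inelastic.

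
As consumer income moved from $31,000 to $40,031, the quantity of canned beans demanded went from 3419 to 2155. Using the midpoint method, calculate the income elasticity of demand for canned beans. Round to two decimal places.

%ΔQ = (2155 − 3419)/[(3419+2155)/2] = -1264/2787 ≈ -0.4535.
%ΔY = (40,031 − 31,000)/[(31,000+40,031)/2] = 9031/35515.5 ≈ 0.2543.
E_I = %ΔQ/%ΔY ≈ -1.78.
E_I < 0: inferior good.

-1.78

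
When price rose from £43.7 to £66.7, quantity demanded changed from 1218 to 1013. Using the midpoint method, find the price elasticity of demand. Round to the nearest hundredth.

%ΔQ = (1013 − 1218)/[(1218 + 1013)/2] = -205/1115.5 ≈ -0.1838.
%ΔP = (66.7 − 43.7)/[(43.7 + 66.7)/2] = 23/55.2 ≈ 0.4167.
Arc elasticity E = %ΔQ/%ΔP ≈ -0.1838/0.4167 ≈ -0.44.
|E| < 1: demand is inelastic over this range.

-0.44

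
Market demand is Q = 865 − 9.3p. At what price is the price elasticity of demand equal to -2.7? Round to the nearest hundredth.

Set −bp/(a − bp) = −2.7 ⇒ bp = 2.7(a − bp) ⇒ bp(1+2.7) = 2.7·a.
p = 2.7·865/(9.3·3.7) ≈ 67.87.

67.87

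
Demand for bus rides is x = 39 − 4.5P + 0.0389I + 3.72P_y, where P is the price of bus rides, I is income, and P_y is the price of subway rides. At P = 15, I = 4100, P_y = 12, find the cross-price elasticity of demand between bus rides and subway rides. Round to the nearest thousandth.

First evaluate x: 39 − 4.5(15) + 0.0389(4100) + 3.72(12) = 39 − 67.5 + 159.49 + 44.64 = 175.63.
∂x/∂P_y = +3.72, so E_xy = 3.72·(12/175.63) ≈ 0.254.
E_xy > 0: the goods are substitutes.

0.254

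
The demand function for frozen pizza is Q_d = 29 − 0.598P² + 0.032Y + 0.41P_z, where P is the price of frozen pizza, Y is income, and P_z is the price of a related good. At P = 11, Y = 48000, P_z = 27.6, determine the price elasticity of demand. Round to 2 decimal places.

At the given point, Q_d = 29 − 0.598(11)² + 0.032(48000) + 0.41(27.6) = 29 − 72.358 + 1536 + 11.316 = 1503.958.
∂Q_d/∂P = −2·0.598·P = -13.156, so E_p = -13.156·(11/1503.958) ≈ -0.10.
|E_p| < 1: demand is inelastic.

-0.10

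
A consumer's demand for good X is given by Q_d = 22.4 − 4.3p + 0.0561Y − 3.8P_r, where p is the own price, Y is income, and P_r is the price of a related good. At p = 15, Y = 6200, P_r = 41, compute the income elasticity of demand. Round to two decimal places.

First evaluate Q_d: 22.4 − 4.3(15) + 0.0561(6200) − 3.8(41) = 22.4 − 64.5 + 347.82 − 155.8 = 149.92.
∂Q_d/∂Y = +0.0561, so E_I = 0.0561·(6200/149.92) ≈ 2.32.
E_I > 1: normal good (luxury).

2.32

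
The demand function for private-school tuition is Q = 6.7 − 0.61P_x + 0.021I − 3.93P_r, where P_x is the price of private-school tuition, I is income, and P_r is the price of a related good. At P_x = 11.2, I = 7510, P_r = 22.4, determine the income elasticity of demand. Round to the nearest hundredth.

Q = 6.7 − 0.61(11.2) + 0.021(7510) − 3.93(22.4) = 6.7 − 6.832 + 157.71 − 88.032 = 69.546.
∂Q/∂I = +0.021, so E_I = 0.021·(7510/69.546) ≈ 2.27.
E_I > 1: normal good (luxury).

2.27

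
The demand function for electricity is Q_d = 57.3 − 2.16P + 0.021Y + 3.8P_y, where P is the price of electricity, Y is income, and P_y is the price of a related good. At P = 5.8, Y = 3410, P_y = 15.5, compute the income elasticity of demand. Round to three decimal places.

Evaluating quantity at (P, Y, P_y) gives Q_d = 57.3 − 2.16(5.8) + 0.021(3410) + 3.8(15.5) = 57.3 − 12.528 + 71.61 + 58.9 = 175.282.
∂Q_d/∂Y = +0.021, so E_I = 0.021·(3410/175.282) ≈ 0.409.
E_I ∈ (0,1): normal good (necessity).

0.409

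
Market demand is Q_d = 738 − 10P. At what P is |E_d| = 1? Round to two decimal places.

36.90

For linear demand Q_d = a − bP, E = −bP/(a − bP). |E| = 1 ⇒ bP = a − bP ⇒ P = a/(2b).
P = 738/(2·10) = 36.90.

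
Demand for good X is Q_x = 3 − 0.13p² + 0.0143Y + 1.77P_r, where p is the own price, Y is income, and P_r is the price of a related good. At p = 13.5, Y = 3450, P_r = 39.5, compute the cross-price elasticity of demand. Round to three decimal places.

0.709

Substituting, Q_x = 3 − 0.13(13.5)² + 0.0143(3450) + 1.77(39.5) = 3 − 23.6925 + 49.335 + 69.915 = 98.5575.
∂Q_x/∂P_r = +1.77, so E_xy = 1.77·(39.5/98.5575) ≈ 0.709.
E_xy > 0: the goods are substitutes.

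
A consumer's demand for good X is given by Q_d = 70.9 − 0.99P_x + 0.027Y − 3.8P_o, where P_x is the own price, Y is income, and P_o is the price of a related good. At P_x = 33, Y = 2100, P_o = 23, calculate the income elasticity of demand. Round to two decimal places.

7.53

Evaluating quantity at (P_x, Y, P_o) gives Q_d = 70.9 − 0.99(33) + 0.027(2100) − 3.8(23) = 70.9 − 32.67 + 56.7 − 87.4 = 7.53.
∂Q_d/∂Y = +0.027, so E_I = 0.027·(2100/7.53) ≈ 7.53.
E_I > 1: normal good (luxury).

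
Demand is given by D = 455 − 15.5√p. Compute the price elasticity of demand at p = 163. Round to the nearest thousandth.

At p = 163, D = 257.1092.
dD/dp = −15.5/(2√p) = −15.5/(2·12.7671).
Point elasticity E = (dD/dp)·(p/D) = -0.607 × 163/257.1092 ≈ -0.385.
|E| < 1, so demand is inelastic at this price.

-0.385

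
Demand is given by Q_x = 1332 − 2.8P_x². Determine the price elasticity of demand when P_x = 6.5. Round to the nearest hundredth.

-0.19

At P_x = 6.5, Q_x = 1213.7.
dQ_x/dP_x = −2·2.8·P_x = −36.4.
Point elasticity E = (dQ_x/dP_x)·(P_x/Q_x) = -36.4 × 6.5/1213.7 ≈ -0.19.
|E| < 1, so demand is inelastic at this price.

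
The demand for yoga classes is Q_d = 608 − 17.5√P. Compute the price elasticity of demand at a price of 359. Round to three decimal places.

-0.600

At P = 359, Q_d = 276.4223.
dQ_d/dP = −17.5/(2√P) = −17.5/(2·18.9473).
Point elasticity E = (dQ_d/dP)·(P/Q_d) = -0.4618 × 359/276.4223 ≈ -0.600.
|E| < 1, so demand is inelastic at this price.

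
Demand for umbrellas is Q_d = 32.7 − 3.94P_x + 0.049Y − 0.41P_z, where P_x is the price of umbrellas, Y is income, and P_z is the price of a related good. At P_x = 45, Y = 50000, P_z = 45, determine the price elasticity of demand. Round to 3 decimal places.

First evaluate Q_d: 32.7 − 3.94(45) + 0.049(50000) − 0.41(45) = 32.7 − 177.3 + 2450 − 18.45 = 2286.95.
∂Q_d/∂P_x = −3.94, so E_p = (−3.94)·(45/2286.95) ≈ -0.078.
|E_p| < 1: demand is inelastic.

-0.078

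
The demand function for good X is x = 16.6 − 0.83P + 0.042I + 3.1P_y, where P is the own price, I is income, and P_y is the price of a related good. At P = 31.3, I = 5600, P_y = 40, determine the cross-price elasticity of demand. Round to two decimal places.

Substituting, x = 16.6 − 0.83(31.3) + 0.042(5600) + 3.1(40) = 16.6 − 25.979 + 235.2 + 124 = 349.821.
∂x/∂P_y = +3.1, so E_xy = 3.1·(40/349.821) ≈ 0.35.
E_xy > 0: the goods are substitutes.

0.35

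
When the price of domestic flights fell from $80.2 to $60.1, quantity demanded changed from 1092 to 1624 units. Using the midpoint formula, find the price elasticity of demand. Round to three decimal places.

-1.367

%ΔQ = (1624 − 1092)/[(1092 + 1624)/2] = 532/1358 ≈ 0.3918.
%Δp = (60.1 − 80.2)/[(80.2 + 60.1)/2] = -20.1/70.15 ≈ -0.2865.
Arc elasticity E = %ΔQ/%Δp ≈ 0.3918/-0.2865 ≈ -1.367.
|E| > 1: demand is elastic over this range.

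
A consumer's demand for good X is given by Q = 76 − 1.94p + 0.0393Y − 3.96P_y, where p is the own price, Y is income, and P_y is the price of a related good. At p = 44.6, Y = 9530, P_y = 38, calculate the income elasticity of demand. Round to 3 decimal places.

1.754

Substituting, Q = 76 − 1.94(44.6) + 0.0393(9530) − 3.96(38) = 76 − 86.524 + 374.529 − 150.48 = 213.525.
∂Q/∂Y = +0.0393, so E_I = 0.0393·(9530/213.525) ≈ 1.754.
E_I > 1: normal good (luxury).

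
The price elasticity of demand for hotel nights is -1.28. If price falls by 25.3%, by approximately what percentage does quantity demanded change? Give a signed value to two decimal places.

32.38

%ΔQ ≈ E × %ΔP = (-1.28) × (-25.3%) ≈ 32.38%.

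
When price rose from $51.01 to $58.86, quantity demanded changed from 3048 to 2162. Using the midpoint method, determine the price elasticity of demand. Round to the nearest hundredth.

-2.38

%Δq = (2162 − 3048)/[(3048 + 2162)/2] = -886/2605 ≈ -0.3401.
%Δp = (58.86 − 51.01)/[(51.01 + 58.86)/2] = 7.85/54.935 ≈ 0.1429.
Arc elasticity E = %Δq/%Δp ≈ -0.3401/0.1429 ≈ -2.38.
|E| > 1: demand is elastic over this range.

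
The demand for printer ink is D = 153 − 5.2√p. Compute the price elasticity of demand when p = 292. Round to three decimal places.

-0.693

At p = 292, D = 64.1424.
dD/dp = −5.2/(2√p) = −5.2/(2·17.088).
Point elasticity E = (dD/dp)·(p/D) = -0.1522 × 292/64.1424 ≈ -0.693.
|E| < 1, so demand is inelastic at this price.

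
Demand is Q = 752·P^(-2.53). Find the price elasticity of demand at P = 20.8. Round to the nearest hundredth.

-2.53

For a Cobb–Douglas (constant-elasticity) form Q = A·P^α·…, the elasticity with respect to P equals the exponent α at every point.
Here the exponent on P is -2.53, so the price elasticity of demand is -2.53.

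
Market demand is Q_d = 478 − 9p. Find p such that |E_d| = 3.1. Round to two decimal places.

40.16

Set −bp/(a − bp) = −3.1 ⇒ bp = 3.1(a − bp) ⇒ bp(1+3.1) = 3.1·a.
p = 3.1·478/(9·4.1) ≈ 40.16.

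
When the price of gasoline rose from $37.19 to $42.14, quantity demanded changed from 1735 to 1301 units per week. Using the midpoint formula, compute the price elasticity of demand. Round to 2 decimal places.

-2.29

%ΔQ = (1301 − 1735)/[(1735 + 1301)/2] = -434/1518 ≈ -0.2859.
%Δp = (42.14 − 37.19)/[(37.19 + 42.14)/2] = 4.95/39.665 ≈ 0.1248.
Arc elasticity E = %ΔQ/%Δp ≈ -0.2859/0.1248 ≈ -2.29.
|E| > 1: demand is elastic over this range.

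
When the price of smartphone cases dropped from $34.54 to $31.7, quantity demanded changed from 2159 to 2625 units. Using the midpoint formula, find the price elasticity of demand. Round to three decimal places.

-2.272

%Δq = (2625 − 2159)/[(2159 + 2625)/2] = 466/2392 ≈ 0.1948.
%Δp = (31.7 − 34.54)/[(34.54 + 31.7)/2] = -2.84/33.12 ≈ -0.0857.
Arc elasticity E = %Δq/%Δp ≈ 0.1948/-0.0857 ≈ -2.272.
|E| > 1: demand is elastic over this range.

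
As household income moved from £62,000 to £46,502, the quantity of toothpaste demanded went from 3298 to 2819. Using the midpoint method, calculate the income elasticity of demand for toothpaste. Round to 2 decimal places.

0.55

%ΔQ = (2819 − 3298)/[(3298+2819)/2] = -479/3058.5 ≈ -0.1566.
%ΔI = (46,502 − 62,000)/[(62,000+46,502)/2] = -15498/54251 ≈ -0.2857.
E_I = %ΔQ/%ΔI ≈ 0.55.
E_I ∈ (0,1): normal good (necessity).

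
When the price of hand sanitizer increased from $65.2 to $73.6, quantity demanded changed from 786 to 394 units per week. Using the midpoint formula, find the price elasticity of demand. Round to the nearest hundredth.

-5.49

%Δq = (394 − 786)/[(786 + 394)/2] = -392/590 ≈ -0.6644.
%Δp = (73.6 − 65.2)/[(65.2 + 73.6)/2] = 8.4/69.4 ≈ 0.1210.
Arc elasticity E = %Δq/%Δp ≈ -0.6644/0.1210 ≈ -5.49.
|E| > 1: demand is elastic over this range.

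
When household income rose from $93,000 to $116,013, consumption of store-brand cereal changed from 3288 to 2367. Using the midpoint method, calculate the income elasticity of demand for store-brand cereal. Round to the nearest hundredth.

%ΔQ = (2367 − 3288)/[(3288+2367)/2] = -921/2827.5 ≈ -0.3257.
%ΔI = (116,013 − 93,000)/[(93,000+116,013)/2] = 23013/104506.5 ≈ 0.2202.
E_I = %ΔQ/%ΔI ≈ -1.48.
E_I < 0: inferior good.

-1.48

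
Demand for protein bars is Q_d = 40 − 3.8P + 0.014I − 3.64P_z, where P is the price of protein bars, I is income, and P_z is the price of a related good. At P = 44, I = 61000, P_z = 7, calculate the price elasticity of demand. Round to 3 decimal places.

At the given point, Q_d = 40 − 3.8(44) + 0.014(61000) − 3.64(7) = 40 − 167.2 + 854 − 25.48 = 701.32.
∂Q_d/∂P = −3.8, so E_p = (−3.8)·(44/701.32) ≈ -0.238.
|E_p| < 1: demand is inelastic.

-0.238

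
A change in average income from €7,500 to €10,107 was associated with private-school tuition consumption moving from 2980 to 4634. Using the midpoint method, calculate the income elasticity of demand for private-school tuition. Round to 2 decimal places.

%ΔQ = (4634 − 2980)/[(2980+4634)/2] = 1654/3807 ≈ 0.4345.
%ΔM = (10,107 − 7,500)/[(7,500+10,107)/2] = 2607/8803.5 ≈ 0.2961.
E_I = %ΔQ/%ΔM ≈ 1.47.
E_I > 1: normal good (luxury).

1.47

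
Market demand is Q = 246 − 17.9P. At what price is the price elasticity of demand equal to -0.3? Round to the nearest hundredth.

3.17

Set −bP/(a − bP) = −0.3 ⇒ bP = 0.3(a − bP) ⇒ bP(1+0.3) = 0.3·a.
P = 0.3·246/(17.9·1.3) ≈ 3.17.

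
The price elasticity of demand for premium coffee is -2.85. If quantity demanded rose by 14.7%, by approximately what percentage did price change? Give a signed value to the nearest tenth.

%ΔQ ≈ E × %ΔP ⇒ %ΔP = %ΔQ / E = (14.7%)/(-2.85) ≈ -5.2%.

-5.2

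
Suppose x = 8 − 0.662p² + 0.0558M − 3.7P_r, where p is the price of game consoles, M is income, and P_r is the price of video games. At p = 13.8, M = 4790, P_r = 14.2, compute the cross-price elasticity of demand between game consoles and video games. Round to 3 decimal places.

-0.543

Evaluating quantity at (p, M, P_r) gives x = 8 − 0.662(13.8)² + 0.0558(4790) − 3.7(14.2) = 8 − 126.0713 + 267.282 − 52.54 = 96.6707.
∂x/∂P_r = −3.7, so E_xy = -3.7·(14.2/96.6707) ≈ -0.543.
E_xy < 0: the goods are complements.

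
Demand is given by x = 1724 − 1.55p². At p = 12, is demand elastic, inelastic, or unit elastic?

inelastic

At p = 12, x = 1500.8.
dx/dp = −2·1.55·p = −37.2.
Point elasticity E = (dx/dp)·(p/x) = -37.2 × 12/1500.8 ≈ -0.297.
|E| ≈ 0.297 < 1, so demand is inelastic.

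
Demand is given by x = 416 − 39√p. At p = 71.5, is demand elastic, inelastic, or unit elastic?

At p = 71.5, x = 86.2251.
dx/dp = −39/(2√p) = −39/(2·8.4558).
Point elasticity E = (dx/dp)·(p/x) = -2.3061 × 71.5/86.2251 ≈ -1.912.
|E| ≈ 1.912 > 1, so demand is elastic.

elastic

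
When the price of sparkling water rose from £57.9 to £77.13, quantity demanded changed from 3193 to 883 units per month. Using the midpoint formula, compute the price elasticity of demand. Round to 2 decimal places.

%ΔQ = (883 − 3193)/[(3193 + 883)/2] = -2310/2038 ≈ -1.1335.
%ΔP = (77.13 − 57.9)/[(57.9 + 77.13)/2] = 19.23/67.515 ≈ 0.2848.
Arc elasticity E = %ΔQ/%ΔP ≈ -1.1335/0.2848 ≈ -3.98.
|E| > 1: demand is elastic over this range.

-3.98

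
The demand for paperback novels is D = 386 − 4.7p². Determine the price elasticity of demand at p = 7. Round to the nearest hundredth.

-2.96

At p = 7, D = 155.7.
dD/dp = −2·4.7·p = −65.8.
Point elasticity E = (dD/dp)·(p/D) = -65.8 × 7/155.7 ≈ -2.96.
|E| > 1, so demand is elastic at this price.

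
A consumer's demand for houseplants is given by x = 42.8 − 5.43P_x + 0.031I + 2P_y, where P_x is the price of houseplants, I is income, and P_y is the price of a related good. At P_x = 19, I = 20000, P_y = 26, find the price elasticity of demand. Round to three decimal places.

-0.169

x = 42.8 − 5.43(19) + 0.031(20000) + 2(26) = 42.8 − 103.17 + 620 + 52 = 611.63.
∂x/∂P_x = −5.43, so E_p = (−5.43)·(19/611.63) ≈ -0.169.
|E_p| < 1: demand is inelastic.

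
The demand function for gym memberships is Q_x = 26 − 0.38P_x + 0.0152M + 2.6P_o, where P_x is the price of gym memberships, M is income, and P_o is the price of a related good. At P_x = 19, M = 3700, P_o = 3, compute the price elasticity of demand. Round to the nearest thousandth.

Q_x = 26 − 0.38(19) + 0.0152(3700) + 2.6(3) = 26 − 7.22 + 56.24 + 7.8 = 82.82.
∂Q_x/∂P_x = −0.38, so E_p = (−0.38)·(19/82.82) ≈ -0.087.
|E_p| < 1: demand is inelastic.

-0.087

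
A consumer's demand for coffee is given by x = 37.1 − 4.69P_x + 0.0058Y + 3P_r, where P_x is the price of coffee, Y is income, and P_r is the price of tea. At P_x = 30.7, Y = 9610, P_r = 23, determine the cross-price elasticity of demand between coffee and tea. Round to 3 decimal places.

3.864

First evaluate x: 37.1 − 4.69(30.7) + 0.0058(9610) + 3(23) = 37.1 − 143.983 + 55.738 + 69 = 17.855.
∂x/∂P_r = +3, so E_xy = 3·(23/17.855) ≈ 3.864.
E_xy > 0: the goods are substitutes.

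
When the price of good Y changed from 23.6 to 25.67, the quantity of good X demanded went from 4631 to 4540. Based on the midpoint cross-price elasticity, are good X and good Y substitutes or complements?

%ΔQ_x = (4540 − 4631)/[(4631+4540)/2] = -91/4585.5 ≈ -0.0198.
%ΔP_y = (25.67 − 23.6)/[(23.6+25.67)/2] ≈ 0.0840.
E_xy = -0.0198/0.0840 ≈ -0.236.
E_xy < 0, so the goods are complements.

complements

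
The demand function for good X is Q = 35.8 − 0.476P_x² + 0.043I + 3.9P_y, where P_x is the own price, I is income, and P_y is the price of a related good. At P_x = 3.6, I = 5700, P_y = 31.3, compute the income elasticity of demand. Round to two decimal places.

Substituting, Q = 35.8 − 0.476(3.6)² + 0.043(5700) + 3.9(31.3) = 35.8 − 6.169 + 245.1 + 122.07 = 396.801.
∂Q/∂I = +0.043, so E_I = 0.043·(5700/396.801) ≈ 0.62.
E_I ∈ (0,1): normal good (necessity).

0.62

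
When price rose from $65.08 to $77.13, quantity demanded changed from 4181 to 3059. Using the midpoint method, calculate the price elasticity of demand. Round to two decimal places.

-1.83

%Δq = (3059 − 4181)/[(4181 + 3059)/2] = -1122/3620 ≈ -0.3099.
%Δp = (77.13 − 65.08)/[(65.08 + 77.13)/2] = 12.05/71.105 ≈ 0.1695.
Arc elasticity E = %Δq/%Δp ≈ -0.3099/0.1695 ≈ -1.83.
|E| > 1: demand is elastic over this range.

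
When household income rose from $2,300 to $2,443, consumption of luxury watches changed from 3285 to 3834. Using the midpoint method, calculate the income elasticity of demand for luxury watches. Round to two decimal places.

%ΔQ = (3834 − 3285)/[(3285+3834)/2] = 549/3559.5 ≈ 0.1542.
%ΔY = (2,443 − 2,300)/[(2,300+2,443)/2] = 143/2371.5 ≈ 0.0603.
E_I = %ΔQ/%ΔY ≈ 2.56.
E_I > 1: normal good (luxury).

2.56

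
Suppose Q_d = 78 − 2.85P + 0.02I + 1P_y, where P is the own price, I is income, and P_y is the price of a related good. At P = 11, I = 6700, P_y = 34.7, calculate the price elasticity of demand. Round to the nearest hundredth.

-0.15

Q_d = 78 − 2.85(11) + 0.02(6700) + 1(34.7) = 78 − 31.35 + 134 + 34.7 = 215.35.
∂Q_d/∂P = −2.85, so E_p = (−2.85)·(11/215.35) ≈ -0.15.
|E_p| < 1: demand is inelastic.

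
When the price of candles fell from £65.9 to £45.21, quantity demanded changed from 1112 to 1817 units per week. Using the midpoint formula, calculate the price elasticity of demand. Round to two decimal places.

-1.29

%Δq = (1817 − 1112)/[(1112 + 1817)/2] = 705/1464.5 ≈ 0.4814.
%Δp = (45.21 − 65.9)/[(65.9 + 45.21)/2] = -20.69/55.555 ≈ -0.3724.
Arc elasticity E = %Δq/%Δp ≈ 0.4814/-0.3724 ≈ -1.29.
|E| > 1: demand is elastic over this range.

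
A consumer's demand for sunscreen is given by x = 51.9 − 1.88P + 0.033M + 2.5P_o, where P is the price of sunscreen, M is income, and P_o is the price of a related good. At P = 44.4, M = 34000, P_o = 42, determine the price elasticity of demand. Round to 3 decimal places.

-0.070

Evaluating quantity at (P, M, P_o) gives x = 51.9 − 1.88(44.4) + 0.033(34000) + 2.5(42) = 51.9 − 83.472 + 1122 + 105 = 1195.428.
∂x/∂P = −1.88, so E_p = (−1.88)·(44.4/1195.428) ≈ -0.070.
|E_p| < 1: demand is inelastic.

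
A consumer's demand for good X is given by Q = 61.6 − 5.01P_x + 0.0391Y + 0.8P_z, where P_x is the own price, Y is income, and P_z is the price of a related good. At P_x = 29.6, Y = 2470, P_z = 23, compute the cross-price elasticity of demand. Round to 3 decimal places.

Q = 61.6 − 5.01(29.6) + 0.0391(2470) + 0.8(23) = 61.6 − 148.296 + 96.577 + 18.4 = 28.281.
∂Q/∂P_z = +0.8, so E_xy = 0.8·(23/28.281) ≈ 0.651.
E_xy > 0: the goods are substitutes.

0.651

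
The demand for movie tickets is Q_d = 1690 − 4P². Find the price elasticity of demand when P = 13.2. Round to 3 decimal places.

-1.404

At P = 13.2, Q_d = 993.04.
dQ_d/dP = −2·4·P = −105.6.
Point elasticity E = (dQ_d/dP)·(P/Q_d) = -105.6 × 13.2/993.04 ≈ -1.404.
|E| > 1, so demand is elastic at this price.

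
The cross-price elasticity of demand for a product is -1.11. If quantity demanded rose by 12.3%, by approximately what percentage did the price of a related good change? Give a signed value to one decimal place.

-11.1

%ΔQ ≈ E × %ΔP_y ⇒ %ΔP_y = %ΔQ / E = (12.3%)/(-1.11) ≈ -11.1%.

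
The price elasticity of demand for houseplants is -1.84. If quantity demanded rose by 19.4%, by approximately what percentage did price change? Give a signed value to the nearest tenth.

%ΔQ ≈ E × %ΔP ⇒ %ΔP = %ΔQ / E = (19.4%)/(-1.84) ≈ -10.5%.

-10.5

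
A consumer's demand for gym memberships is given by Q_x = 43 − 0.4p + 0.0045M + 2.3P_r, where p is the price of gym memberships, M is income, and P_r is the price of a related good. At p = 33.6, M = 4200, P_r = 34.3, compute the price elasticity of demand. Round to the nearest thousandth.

-0.106

First evaluate Q_x: 43 − 0.4(33.6) + 0.0045(4200) + 2.3(34.3) = 43 − 13.44 + 18.9 + 78.89 = 127.35.
∂Q_x/∂p = −0.4, so E_p = (−0.4)·(33.6/127.35) ≈ -0.106.
|E_p| < 1: demand is inelastic.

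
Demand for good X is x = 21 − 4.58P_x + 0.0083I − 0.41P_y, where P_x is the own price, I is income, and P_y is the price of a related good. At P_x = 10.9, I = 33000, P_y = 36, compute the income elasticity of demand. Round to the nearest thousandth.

At the given point, x = 21 − 4.58(10.9) + 0.0083(33000) − 0.41(36) = 21 − 49.922 + 273.9 − 14.76 = 230.218.
∂x/∂I = +0.0083, so E_I = 0.0083·(33000/230.218) ≈ 1.190.
E_I > 1: normal good (luxury).

1.190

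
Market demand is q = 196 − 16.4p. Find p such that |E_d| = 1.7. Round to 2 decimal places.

Set −bp/(a − bp) = −1.7 ⇒ bp = 1.7(a − bp) ⇒ bp(1+1.7) = 1.7·a.
p = 1.7·196/(16.4·2.7) ≈ 7.52.

7.52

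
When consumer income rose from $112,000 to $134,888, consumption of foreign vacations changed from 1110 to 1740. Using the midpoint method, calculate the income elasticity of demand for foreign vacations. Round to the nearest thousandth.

2.384

%ΔQ = (1740 − 1110)/[(1110+1740)/2] = 630/1425 ≈ 0.4421.
%ΔM = (134,888 − 112,000)/[(112,000+134,888)/2] = 22888/123444 ≈ 0.1854.
E_I = %ΔQ/%ΔM ≈ 2.384.
E_I > 1: normal good (luxury).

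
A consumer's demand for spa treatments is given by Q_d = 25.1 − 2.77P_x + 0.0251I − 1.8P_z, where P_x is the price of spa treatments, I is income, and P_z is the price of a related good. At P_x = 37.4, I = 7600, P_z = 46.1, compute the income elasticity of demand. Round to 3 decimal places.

Substituting, Q_d = 25.1 − 2.77(37.4) + 0.0251(7600) − 1.8(46.1) = 25.1 − 103.598 + 190.76 − 82.98 = 29.282.
∂Q_d/∂I = +0.0251, so E_I = 0.0251·(7600/29.282) ≈ 6.515.
E_I > 1: normal good (luxury).

6.515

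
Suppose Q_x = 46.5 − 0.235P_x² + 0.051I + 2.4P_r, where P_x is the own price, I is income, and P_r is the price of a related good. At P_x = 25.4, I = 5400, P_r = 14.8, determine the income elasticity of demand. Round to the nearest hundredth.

Evaluating quantity at (P_x, I, P_r) gives Q_x = 46.5 − 0.235(25.4)² + 0.051(5400) + 2.4(14.8) = 46.5 − 151.6126 + 275.4 + 35.52 = 205.8074.
∂Q_x/∂I = +0.051, so E_I = 0.051·(5400/205.8074) ≈ 1.34.
E_I > 1: normal good (luxury).

1.34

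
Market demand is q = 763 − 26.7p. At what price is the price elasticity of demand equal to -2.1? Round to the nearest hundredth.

Set −bp/(a − bp) = −2.1 ⇒ bp = 2.1(a − bp) ⇒ bp(1+2.1) = 2.1·a.
p = 2.1·763/(26.7·3.1) ≈ 19.36.

19.36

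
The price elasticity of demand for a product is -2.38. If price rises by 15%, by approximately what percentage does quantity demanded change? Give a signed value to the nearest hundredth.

%ΔQ ≈ E × %ΔP = (-2.38) × (15%) = -35.70%.

-35.70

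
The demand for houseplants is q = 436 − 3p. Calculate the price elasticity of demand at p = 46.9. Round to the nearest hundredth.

-0.48

At p = 46.9, q = 295.3.
dq/dp = −3.
Point elasticity E = (dq/dp)·(p/q) = -3 × 46.9/295.3 ≈ -0.48.
|E| < 1, so demand is inelastic at this price.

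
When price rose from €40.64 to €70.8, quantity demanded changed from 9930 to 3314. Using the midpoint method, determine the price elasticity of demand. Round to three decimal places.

-1.846

%ΔQ = (3314 − 9930)/[(9930 + 3314)/2] = -6616/6622 ≈ -0.9991.
%ΔP = (70.8 − 40.64)/[(40.64 + 70.8)/2] = 30.16/55.72 ≈ 0.5413.
Arc elasticity E = %ΔQ/%ΔP ≈ -0.9991/0.5413 ≈ -1.846.
|E| > 1: demand is elastic over this range.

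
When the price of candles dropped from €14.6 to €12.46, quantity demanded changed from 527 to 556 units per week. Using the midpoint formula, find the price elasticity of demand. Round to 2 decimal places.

-0.34

%Δq = (556 − 527)/[(527 + 556)/2] = 29/541.5 ≈ 0.0536.
%Δp = (12.46 − 14.6)/[(14.6 + 12.46)/2] = -2.14/13.53 ≈ -0.1582.
Arc elasticity E = %Δq/%Δp ≈ 0.0536/-0.1582 ≈ -0.34.
|E| < 1: demand is inelastic over this range.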